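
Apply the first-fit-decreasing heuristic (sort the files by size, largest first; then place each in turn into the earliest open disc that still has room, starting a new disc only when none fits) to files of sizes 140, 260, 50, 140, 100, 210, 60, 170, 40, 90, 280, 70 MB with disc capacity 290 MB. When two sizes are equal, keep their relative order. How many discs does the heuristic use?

Sorted descending: 280, 260, 210, 170, 140, 140, 100, 90, 70, 60, 50, 40.
  280 → disc 1 (new)  [load 280/290]
  260 → disc 2 (new)  [load 260/290]
  210 → disc 3 (new)  [load 210/290]
  170 → disc 4 (new)  [load 170/290]
  140 → disc 5 (new)  [load 140/290]
  140 → disc 5  [load 280/290]
  100 → disc 4  [load 270/290]
  90 → disc 6 (new)  [load 90/290]
  70 → disc 3  [load 280/290]
  60 → disc 6  [load 150/290]
  50 → disc 6  [load 200/290]
  40 → disc 6  [load 240/290]
6 discs opened.

6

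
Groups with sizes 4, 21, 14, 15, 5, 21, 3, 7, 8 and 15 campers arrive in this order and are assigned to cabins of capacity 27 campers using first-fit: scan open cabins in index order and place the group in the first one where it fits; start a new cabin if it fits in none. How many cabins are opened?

  4 → cabin 1 (new)  [load 4/27]
  21 → cabin 1  [load 25/27]
  14 → cabin 2 (new)  [load 14/27]
  15 → cabin 3 (new)  [load 15/27]
  5 → cabin 2  [load 19/27]
  21 → cabin 4 (new)  [load 21/27]
  3 → cabin 2  [load 22/27]
  7 → cabin 3  [load 22/27]
  8 → cabin 5 (new)  [load 8/27]
  15 → cabin 5  [load 23/27]
5 cabins opened.

5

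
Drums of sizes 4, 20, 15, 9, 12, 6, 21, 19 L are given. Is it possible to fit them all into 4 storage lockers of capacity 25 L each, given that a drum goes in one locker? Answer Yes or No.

No

Total = 106 L; ⌈106/25⌉ = 5.
At least 5 storage lockers are required, but only 4 are allowed.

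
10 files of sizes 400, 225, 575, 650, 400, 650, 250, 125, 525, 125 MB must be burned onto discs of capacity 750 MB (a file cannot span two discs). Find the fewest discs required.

6

Total = 650 + 650 + 575 + 525 + 400 + 400 + 250 + 225 + 125 + 125 = 3925 MB.
Lower bound: ⌈3925/750⌉ = 6 discs.
A packing using 6 discs:
  disc 1: 650 = 650
  disc 2: 650 = 650
  disc 3: 575 + 125 = 700
  disc 4: 525 + 225 = 750
  disc 5: 400 + 250 = 650
  disc 6: 400 + 125 = 525
This matches the lower bound, so 6 is optimal.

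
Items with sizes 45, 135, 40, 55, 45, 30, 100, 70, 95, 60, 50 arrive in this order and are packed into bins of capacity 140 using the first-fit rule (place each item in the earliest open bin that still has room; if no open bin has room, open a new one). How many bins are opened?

  45 → bin 1 (new)  [load 45/140]
  135 → bin 2 (new)  [load 135/140]
  40 → bin 1  [load 85/140]
  55 → bin 1  [load 140/140]
  45 → bin 3 (new)  [load 45/140]
  30 → bin 3  [load 75/140]
  100 → bin 4 (new)  [load 100/140]
  70 → bin 5 (new)  [load 70/140]
  95 → bin 6 (new)  [load 95/140]
  60 → bin 3  [load 135/140]
  50 → bin 5  [load 120/140]
6 bins opened.

6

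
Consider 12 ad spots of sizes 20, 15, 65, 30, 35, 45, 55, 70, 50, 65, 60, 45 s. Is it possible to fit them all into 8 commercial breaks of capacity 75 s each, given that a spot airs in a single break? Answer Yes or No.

No

Total = 555 s; ⌈555/75⌉ = 8.
The bound of 8 does not rule out 8, but exhaustive search shows no assignment into 8 commercial breaks of capacity 75 s exists — the minimum is 9.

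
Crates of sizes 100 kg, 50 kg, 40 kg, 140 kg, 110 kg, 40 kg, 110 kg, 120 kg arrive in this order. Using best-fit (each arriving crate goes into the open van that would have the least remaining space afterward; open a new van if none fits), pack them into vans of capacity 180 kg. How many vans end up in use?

  100 → van 1 (new)  [load 100/180]
  50 → van 1  [load 150/180]
  40 → van 2 (new)  [load 40/180]
  140 → van 2  [load 180/180]
  110 → van 3 (new)  [load 110/180]
  40 → van 3  [load 150/180]
  110 → van 4 (new)  [load 110/180]
  120 → van 5 (new)  [load 120/180]
5 vans opened.

5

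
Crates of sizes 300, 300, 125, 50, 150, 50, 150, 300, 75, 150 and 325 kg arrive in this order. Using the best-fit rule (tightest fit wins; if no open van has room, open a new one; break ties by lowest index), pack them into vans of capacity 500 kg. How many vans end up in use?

  300 → van 1 (new)  [load 300/500]
  300 → van 2 (new)  [load 300/500]
  125 → van 1  [load 425/500]
  50 → van 1  [load 475/500]
  150 → van 2  [load 450/500]
  50 → van 2  [load 500/500]
  150 → van 3 (new)  [load 150/500]
  300 → van 3  [load 450/500]
  75 → van 4 (new)  [load 75/500]
  150 → van 4  [load 225/500]
  325 → van 5 (new)  [load 325/500]
5 vans opened.

5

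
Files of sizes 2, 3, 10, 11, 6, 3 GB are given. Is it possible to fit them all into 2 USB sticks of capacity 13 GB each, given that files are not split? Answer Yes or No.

Total = 35 GB; ⌈35/13⌉ = 3.
At least 3 USB sticks are required, but only 2 are allowed.

No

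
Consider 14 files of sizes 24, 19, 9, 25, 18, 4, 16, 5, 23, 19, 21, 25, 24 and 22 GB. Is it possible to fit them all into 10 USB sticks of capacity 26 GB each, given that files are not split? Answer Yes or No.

Total = 254 GB; ⌈254/26⌉ = 10.
11 files each exceed half the capacity and cannot share a USB stick, forcing at least 11 USB sticks.
At least 11 USB sticks are required, but only 10 are allowed.

No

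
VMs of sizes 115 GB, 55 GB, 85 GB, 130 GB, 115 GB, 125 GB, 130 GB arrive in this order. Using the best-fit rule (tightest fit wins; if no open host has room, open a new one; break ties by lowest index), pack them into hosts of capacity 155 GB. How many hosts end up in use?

6

  115 → host 1 (new)  [load 115/155]
  55 → host 2 (new)  [load 55/155]
  85 → host 2  [load 140/155]
  130 → host 3 (new)  [load 130/155]
  115 → host 4 (new)  [load 115/155]
  125 → host 5 (new)  [load 125/155]
  130 → host 6 (new)  [load 130/155]
6 hosts opened.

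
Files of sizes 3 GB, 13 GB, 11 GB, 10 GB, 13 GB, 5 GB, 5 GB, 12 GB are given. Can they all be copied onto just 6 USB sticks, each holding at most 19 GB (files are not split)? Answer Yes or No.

Yes

A valid assignment using 5 USB sticks:
  USB stick 1: 13 + 5 = 18
  USB stick 2: 13 + 5 = 18
  USB stick 3: 12 + 3 = 15
  USB stick 4: 11 = 11
  USB stick 5: 10 = 10
That uses only 5 ≤ 6, so 6 USB sticks are enough.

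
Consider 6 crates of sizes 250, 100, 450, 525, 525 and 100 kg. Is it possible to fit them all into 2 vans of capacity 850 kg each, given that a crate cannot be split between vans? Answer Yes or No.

No

Total = 1950 kg; ⌈1950/850⌉ = 3.
At least 3 vans are required, but only 2 are allowed.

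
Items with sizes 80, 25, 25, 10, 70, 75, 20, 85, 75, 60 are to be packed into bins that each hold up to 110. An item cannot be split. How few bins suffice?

6

Total = 85 + 80 + 75 + 75 + 70 + 60 + 25 + 25 + 20 + 10 = 525.
Lower bound: ⌈525/110⌉ = 5 bins.
Also, 6 items each exceed 55, and no two of those can share a bin, so at least 6 bins are needed.
A packing using 6 bins:
  bin 1: 85 + 25 = 110
  bin 2: 80 + 25 = 105
  bin 3: 75 + 20 + 10 = 105
  bin 4: 75 = 75
  bin 5: 70 = 70
  bin 6: 60 = 60
This matches the lower bound, so 6 is optimal.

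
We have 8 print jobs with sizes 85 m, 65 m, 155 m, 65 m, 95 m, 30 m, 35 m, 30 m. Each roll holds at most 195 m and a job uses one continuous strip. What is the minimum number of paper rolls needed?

Total = 155 + 95 + 85 + 65 + 65 + 35 + 30 + 30 = 560 m.
Lower bound: ⌈560/195⌉ = 3 paper rolls.
A packing using 3 paper rolls:
  roll 1: 155 + 35 = 190
  roll 2: 95 + 85 = 180
  roll 3: 65 + 65 + 30 + 30 = 190
This matches the lower bound, so 3 is optimal.

3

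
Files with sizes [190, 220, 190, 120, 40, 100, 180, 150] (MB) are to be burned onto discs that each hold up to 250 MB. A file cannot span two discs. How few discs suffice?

6

Total = 220 + 190 + 190 + 180 + 150 + 120 + 100 + 40 = 1190 MB.
Lower bound: ⌈1190/250⌉ = 5 discs.
A packing using 6 discs:
  disc 1: 220 = 220
  disc 2: 190 + 40 = 230
  disc 3: 190 = 190
  disc 4: 180 = 180
  disc 5: 150 + 100 = 250
  disc 6: 120 = 120
No arrangement into 5 discs stays within capacity, so 6 is optimal.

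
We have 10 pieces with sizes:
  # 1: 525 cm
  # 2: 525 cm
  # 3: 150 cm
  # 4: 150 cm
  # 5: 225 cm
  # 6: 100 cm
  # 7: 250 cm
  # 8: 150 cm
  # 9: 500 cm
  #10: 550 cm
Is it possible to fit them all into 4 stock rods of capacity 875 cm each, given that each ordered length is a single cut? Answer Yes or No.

Yes

A valid assignment using 4 stock rods:
  stock rod 1: 550 + 250 = 800
  stock rod 2: 525 + 225 + 100 = 850
  stock rod 3: 525 + 150 + 150 = 825
  stock rod 4: 500 + 150 = 650
Every load is within 875 cm, so 4 stock rods suffice.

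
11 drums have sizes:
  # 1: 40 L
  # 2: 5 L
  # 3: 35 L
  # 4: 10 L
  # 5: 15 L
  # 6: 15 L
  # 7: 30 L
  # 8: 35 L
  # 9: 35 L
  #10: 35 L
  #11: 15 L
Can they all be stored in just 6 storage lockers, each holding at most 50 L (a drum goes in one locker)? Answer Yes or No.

A valid assignment using 6 storage lockers:
  locker 1: 40 + 10 = 50
  locker 2: 35 + 15 = 50
  locker 3: 35 + 15 = 50
  locker 4: 35 + 15 = 50
  locker 5: 35 + 5 = 40
  locker 6: 30 = 30
Every load is within 50 L, so 6 storage lockers suffice.

Yes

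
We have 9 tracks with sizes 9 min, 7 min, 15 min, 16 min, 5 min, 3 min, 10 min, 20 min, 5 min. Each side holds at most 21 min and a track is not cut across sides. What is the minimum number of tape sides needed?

5

Total = 20 + 16 + 15 + 10 + 9 + 7 + 5 + 5 + 3 = 90 min.
Lower bound: ⌈90/21⌉ = 5 tape sides.
A packing using 5 tape sides:
  side 1: 20 = 20
  side 2: 16 + 5 = 21
  side 3: 15 + 5 = 20
  side 4: 10 + 9 = 19
  side 5: 7 + 3 = 10
This matches the lower bound, so 5 is optimal.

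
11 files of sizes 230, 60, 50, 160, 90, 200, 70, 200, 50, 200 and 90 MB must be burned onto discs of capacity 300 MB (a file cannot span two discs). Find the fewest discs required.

Total = 230 + 200 + 200 + 200 + 160 + 90 + 90 + 70 + 60 + 50 + 50 = 1400 MB.
Lower bound: ⌈1400/300⌉ = 5 discs.
A packing using 5 discs:
  disc 1: 230 + 70 = 300
  disc 2: 200 + 90 = 290
  disc 3: 200 + 90 = 290
  disc 4: 200 + 60 = 260
  disc 5: 160 + 50 + 50 = 260
This matches the lower bound, so 5 is optimal.

5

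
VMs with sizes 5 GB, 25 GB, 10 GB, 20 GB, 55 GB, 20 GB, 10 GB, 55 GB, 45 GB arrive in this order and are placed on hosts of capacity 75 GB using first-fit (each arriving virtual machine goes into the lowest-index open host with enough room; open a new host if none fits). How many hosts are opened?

  5 → host 1 (new)  [load 5/75]
  25 → host 1  [load 30/75]
  10 → host 1  [load 40/75]
  20 → host 1  [load 60/75]
  55 → host 2 (new)  [load 55/75]
  20 → host 2  [load 75/75]
  10 → host 1  [load 70/75]
  55 → host 3 (new)  [load 55/75]
  45 → host 4 (new)  [load 45/75]
4 hosts opened.

4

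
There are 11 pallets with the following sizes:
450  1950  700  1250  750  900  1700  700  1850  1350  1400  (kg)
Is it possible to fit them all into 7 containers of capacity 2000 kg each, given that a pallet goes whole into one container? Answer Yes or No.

No

Total = 13000 kg; ⌈13000/2000⌉ = 7.
The bound of 7 does not rule out 7, but exhaustive search shows no assignment into 7 containers of capacity 2000 kg exists — the minimum is 8.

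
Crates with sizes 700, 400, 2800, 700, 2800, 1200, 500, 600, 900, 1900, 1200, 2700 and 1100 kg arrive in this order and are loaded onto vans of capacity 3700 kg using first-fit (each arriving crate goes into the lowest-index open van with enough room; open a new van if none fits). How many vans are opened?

  700 → van 1 (new)  [load 700/3700]
  400 → van 1  [load 1100/3700]
  2800 → van 2 (new)  [load 2800/3700]
  700 → van 1  [load 1800/3700]
  2800 → van 3 (new)  [load 2800/3700]
  1200 → van 1  [load 3000/3700]
  500 → van 1  [load 3500/3700]
  600 → van 2  [load 3400/3700]
  900 → van 3  [load 3700/3700]
  1900 → van 4 (new)  [load 1900/3700]
  1200 → van 4  [load 3100/3700]
  2700 → van 5 (new)  [load 2700/3700]
  1100 → van 6 (new)  [load 1100/3700]
6 vans opened.

6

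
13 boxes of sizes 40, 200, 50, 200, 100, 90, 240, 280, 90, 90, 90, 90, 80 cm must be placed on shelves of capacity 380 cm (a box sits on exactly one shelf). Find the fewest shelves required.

Total = 280 + 240 + 200 + 200 + 100 + 90 + 90 + 90 + 90 + 90 + 80 + 50 + 40 = 1640 cm.
Lower bound: ⌈1640/380⌉ = 5 shelves.
A packing using 5 shelves:
  shelf 1: 280 + 100 = 380
  shelf 2: 240 + 90 + 50 = 380
  shelf 3: 200 + 90 + 90 = 380
  shelf 4: 200 + 90 + 90 = 380
  shelf 5: 80 + 40 = 120
This matches the lower bound, so 5 is optimal.

5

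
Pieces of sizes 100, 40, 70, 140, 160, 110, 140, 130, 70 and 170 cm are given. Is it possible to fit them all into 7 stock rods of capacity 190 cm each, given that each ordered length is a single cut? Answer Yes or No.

Yes

A valid assignment using 7 stock rods:
  stock rod 1: 170 = 170
  stock rod 2: 160 = 160
  stock rod 3: 140 + 40 = 180
  stock rod 4: 140 = 140
  stock rod 5: 130 = 130
  stock rod 6: 110 + 70 = 180
  stock rod 7: 100 + 70 = 170
Every load is within 190 cm, so 7 stock rods suffice.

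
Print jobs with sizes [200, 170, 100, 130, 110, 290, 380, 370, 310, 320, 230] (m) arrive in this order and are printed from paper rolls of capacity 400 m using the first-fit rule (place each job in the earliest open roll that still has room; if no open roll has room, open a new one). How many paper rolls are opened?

8

  200 → roll 1 (new)  [load 200/400]
  170 → roll 1  [load 370/400]
  100 → roll 2 (new)  [load 100/400]
  130 → roll 2  [load 230/400]
  110 → roll 2  [load 340/400]
  290 → roll 3 (new)  [load 290/400]
  380 → roll 4 (new)  [load 380/400]
  370 → roll 5 (new)  [load 370/400]
  310 → roll 6 (new)  [load 310/400]
  320 → roll 7 (new)  [load 320/400]
  230 → roll 8 (new)  [load 230/400]
8 paper rolls opened.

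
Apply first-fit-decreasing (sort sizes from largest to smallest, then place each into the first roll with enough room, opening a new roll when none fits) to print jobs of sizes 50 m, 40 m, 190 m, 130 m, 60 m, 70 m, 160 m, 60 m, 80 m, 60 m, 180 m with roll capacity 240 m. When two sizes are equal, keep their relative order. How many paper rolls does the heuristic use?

5

Sorted descending: 190, 180, 160, 130, 80, 70, 60, 60, 60, 50, 40.
  190 → roll 1 (new)  [load 190/240]
  180 → roll 2 (new)  [load 180/240]
  160 → roll 3 (new)  [load 160/240]
  130 → roll 4 (new)  [load 130/240]
  80 → roll 3  [load 240/240]
  70 → roll 4  [load 200/240]
  60 → roll 2  [load 240/240]
  60 → roll 5 (new)  [load 60/240]
  60 → roll 5  [load 120/240]
  50 → roll 1  [load 240/240]
  40 → roll 4  [load 240/240]
5 paper rolls opened.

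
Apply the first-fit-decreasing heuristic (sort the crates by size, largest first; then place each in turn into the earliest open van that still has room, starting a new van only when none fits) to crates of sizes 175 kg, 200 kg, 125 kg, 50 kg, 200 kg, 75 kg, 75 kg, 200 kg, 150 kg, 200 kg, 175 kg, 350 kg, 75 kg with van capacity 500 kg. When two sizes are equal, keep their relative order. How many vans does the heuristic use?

Sorted descending: 350, 200, 200, 200, 200, 175, 175, 150, 125, 75, 75, 75, 50.
  350 → van 1 (new)  [load 350/500]
  200 → van 2 (new)  [load 200/500]
  200 → van 2  [load 400/500]
  200 → van 3 (new)  [load 200/500]
  200 → van 3  [load 400/500]
  175 → van 4 (new)  [load 175/500]
  175 → van 4  [load 350/500]
  150 → van 1  [load 500/500]
  125 → van 4  [load 475/500]
  75 → van 2  [load 475/500]
  75 → van 3  [load 475/500]
  75 → van 5 (new)  [load 75/500]
  50 → van 5  [load 125/500]
5 vans opened.

5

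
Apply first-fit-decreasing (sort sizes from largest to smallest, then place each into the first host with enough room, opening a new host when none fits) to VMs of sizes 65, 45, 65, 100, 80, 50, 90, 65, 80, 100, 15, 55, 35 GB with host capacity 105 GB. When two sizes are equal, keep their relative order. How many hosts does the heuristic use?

Sorted descending: 100, 100, 90, 80, 80, 65, 65, 65, 55, 50, 45, 35, 15.
  100 → host 1 (new)  [load 100/105]
  100 → host 2 (new)  [load 100/105]
  90 → host 3 (new)  [load 90/105]
  80 → host 4 (new)  [load 80/105]
  80 → host 5 (new)  [load 80/105]
  65 → host 6 (new)  [load 65/105]
  65 → host 7 (new)  [load 65/105]
  65 → host 8 (new)  [load 65/105]
  55 → host 9 (new)  [load 55/105]
  50 → host 9  [load 105/105]
  45 → host 10 (new)  [load 45/105]
  35 → host 6  [load 100/105]
  15 → host 3  [load 105/105]
10 hosts opened.

10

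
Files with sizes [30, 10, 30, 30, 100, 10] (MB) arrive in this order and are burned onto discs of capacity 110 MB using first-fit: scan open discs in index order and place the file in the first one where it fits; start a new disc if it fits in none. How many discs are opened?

2

  30 → disc 1 (new)  [load 30/110]
  10 → disc 1  [load 40/110]
  30 → disc 1  [load 70/110]
  30 → disc 1  [load 100/110]
  100 → disc 2 (new)  [load 100/110]
  10 → disc 1  [load 110/110]
2 discs opened.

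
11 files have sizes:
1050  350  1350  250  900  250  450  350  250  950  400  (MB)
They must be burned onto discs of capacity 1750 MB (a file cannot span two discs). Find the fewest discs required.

Total = 1350 + 1050 + 950 + 900 + 450 + 400 + 350 + 350 + 250 + 250 + 250 = 6550 MB.
Lower bound: ⌈6550/1750⌉ = 4 discs.
A packing using 4 discs:
  disc 1: 1350 + 400 = 1750
  disc 2: 1050 + 450 + 250 = 1750
  disc 3: 950 + 350 + 350 = 1650
  disc 4: 900 + 250 + 250 = 1400
This matches the lower bound, so 4 is optimal.

4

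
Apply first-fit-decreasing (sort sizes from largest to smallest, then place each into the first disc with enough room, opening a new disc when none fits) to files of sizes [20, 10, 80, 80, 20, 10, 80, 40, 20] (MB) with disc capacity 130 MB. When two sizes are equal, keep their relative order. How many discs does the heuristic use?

3

Sorted descending: 80, 80, 80, 40, 20, 20, 20, 10, 10.
  80 → disc 1 (new)  [load 80/130]
  80 → disc 2 (new)  [load 80/130]
  80 → disc 3 (new)  [load 80/130]
  40 → disc 1  [load 120/130]
  20 → disc 2  [load 100/130]
  20 → disc 2  [load 120/130]
  20 → disc 3  [load 100/130]
  10 → disc 1  [load 130/130]
  10 → disc 2  [load 130/130]
3 discs opened.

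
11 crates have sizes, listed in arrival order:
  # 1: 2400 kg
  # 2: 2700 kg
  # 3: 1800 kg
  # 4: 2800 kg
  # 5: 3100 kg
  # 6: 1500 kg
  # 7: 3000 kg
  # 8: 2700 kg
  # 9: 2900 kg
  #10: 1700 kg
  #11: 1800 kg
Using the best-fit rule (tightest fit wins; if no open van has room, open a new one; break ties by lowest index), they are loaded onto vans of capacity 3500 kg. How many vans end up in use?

9

  2400 → van 1 (new)  [load 2400/3500]
  2700 → van 2 (new)  [load 2700/3500]
  1800 → van 3 (new)  [load 1800/3500]
  2800 → van 4 (new)  [load 2800/3500]
  3100 → van 5 (new)  [load 3100/3500]
  1500 → van 3  [load 3300/3500]
  3000 → van 6 (new)  [load 3000/3500]
  2700 → van 7 (new)  [load 2700/3500]
  2900 → van 8 (new)  [load 2900/3500]
  1700 → van 9 (new)  [load 1700/3500]
  1800 → van 9  [load 3500/3500]
9 vans opened.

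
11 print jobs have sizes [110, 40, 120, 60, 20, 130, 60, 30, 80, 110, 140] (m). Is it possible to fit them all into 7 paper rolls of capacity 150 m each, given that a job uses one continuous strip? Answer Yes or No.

Yes

A valid assignment using 7 paper rolls:
  roll 1: 140 = 140
  roll 2: 130 + 20 = 150
  roll 3: 120 + 30 = 150
  roll 4: 110 + 40 = 150
  roll 5: 110 = 110
  roll 6: 80 + 60 = 140
  roll 7: 60 = 60
Every load is within 150 m, so 7 paper rolls suffice.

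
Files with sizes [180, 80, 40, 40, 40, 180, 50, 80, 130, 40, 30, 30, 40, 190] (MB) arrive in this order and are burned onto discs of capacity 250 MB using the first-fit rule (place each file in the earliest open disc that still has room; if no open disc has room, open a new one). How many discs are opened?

5

  180 → disc 1 (new)  [load 180/250]
  80 → disc 2 (new)  [load 80/250]
  40 → disc 1  [load 220/250]
  40 → disc 2  [load 120/250]
  40 → disc 2  [load 160/250]
  180 → disc 3 (new)  [load 180/250]
  50 → disc 2  [load 210/250]
  80 → disc 4 (new)  [load 80/250]
  130 → disc 4  [load 210/250]
  40 → disc 2  [load 250/250]
  30 → disc 1  [load 250/250]
  30 → disc 3  [load 210/250]
  40 → disc 3  [load 250/250]
  190 → disc 5 (new)  [load 190/250]
5 discs opened.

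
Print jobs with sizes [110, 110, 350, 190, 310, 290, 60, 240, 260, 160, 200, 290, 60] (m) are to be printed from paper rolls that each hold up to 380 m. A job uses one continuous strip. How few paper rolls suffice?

8

Total = 350 + 310 + 290 + 290 + 260 + 240 + 200 + 190 + 160 + 110 + 110 + 60 + 60 = 2630 m.
Lower bound: ⌈2630/380⌉ = 7 paper rolls.
A packing using 8 paper rolls:
  roll 1: 350 = 350
  roll 2: 310 + 60 = 370
  roll 3: 290 + 60 = 350
  roll 4: 290 = 290
  roll 5: 260 + 110 = 370
  roll 6: 240 + 110 = 350
  roll 7: 200 + 160 = 360
  roll 8: 190 = 190
No arrangement into 7 paper rolls stays within capacity, so 8 is optimal.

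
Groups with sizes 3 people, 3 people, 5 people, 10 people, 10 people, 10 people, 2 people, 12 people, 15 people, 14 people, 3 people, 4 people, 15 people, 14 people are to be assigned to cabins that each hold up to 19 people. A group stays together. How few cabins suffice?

Total = 15 + 15 + 14 + 14 + 12 + 10 + 10 + 10 + 5 + 4 + 3 + 3 + 3 + 2 = 120 people.
Lower bound: ⌈120/19⌉ = 7 cabins.
Also, 8 groups each exceed 19/2 people, and no two of those can share a cabin, so at least 8 cabins are needed.
A packing using 8 cabins:
  cabin 1: 15 + 4 = 19
  cabin 2: 15 + 3 = 18
  cabin 3: 14 + 5 = 19
  cabin 4: 14 + 3 + 2 = 19
  cabin 5: 12 + 3 = 15
  cabin 6: 10 = 10
  cabin 7: 10 = 10
  cabin 8: 10 = 10
This matches the lower bound, so 8 is optimal.

8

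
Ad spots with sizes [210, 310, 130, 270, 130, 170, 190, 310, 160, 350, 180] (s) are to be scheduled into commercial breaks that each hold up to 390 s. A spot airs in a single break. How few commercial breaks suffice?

8

Total = 350 + 310 + 310 + 270 + 210 + 190 + 180 + 170 + 160 + 130 + 130 = 2410 s.
Lower bound: ⌈2410/390⌉ = 7 commercial breaks.
A packing using 8 commercial breaks:
  break 1: 350 = 350
  break 2: 310 = 310
  break 3: 310 = 310
  break 4: 270 = 270
  break 5: 210 + 180 = 390
  break 6: 190 + 170 = 360
  break 7: 160 + 130 = 290
  break 8: 130 = 130
No arrangement into 7 commercial breaks stays within capacity, so 8 is optimal.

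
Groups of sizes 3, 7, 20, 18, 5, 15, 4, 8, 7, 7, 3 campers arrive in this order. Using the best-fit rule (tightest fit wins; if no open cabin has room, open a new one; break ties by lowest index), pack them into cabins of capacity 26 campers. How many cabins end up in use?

4

  3 → cabin 1 (new)  [load 3/26]
  7 → cabin 1  [load 10/26]
  20 → cabin 2 (new)  [load 20/26]
  18 → cabin 3 (new)  [load 18/26]
  5 → cabin 2  [load 25/26]
  15 → cabin 1  [load 25/26]
  4 → cabin 3  [load 22/26]
  8 → cabin 4 (new)  [load 8/26]
  7 → cabin 4  [load 15/26]
  7 → cabin 4  [load 22/26]
  3 → cabin 3  [load 25/26]
4 cabins opened.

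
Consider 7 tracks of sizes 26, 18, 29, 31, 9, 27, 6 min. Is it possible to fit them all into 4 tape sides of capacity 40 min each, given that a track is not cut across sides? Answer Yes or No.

No

Total = 146 min; ⌈146/40⌉ = 4.
The bound of 4 does not rule out 4, but exhaustive search shows no assignment into 4 tape sides of capacity 40 min exists — the minimum is 5.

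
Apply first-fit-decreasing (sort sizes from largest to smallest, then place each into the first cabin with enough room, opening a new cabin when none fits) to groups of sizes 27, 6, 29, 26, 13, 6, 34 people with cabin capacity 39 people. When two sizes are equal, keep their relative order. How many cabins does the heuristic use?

4

Sorted descending: 34, 29, 27, 26, 13, 6, 6.
  34 → cabin 1 (new)  [load 34/39]
  29 → cabin 2 (new)  [load 29/39]
  27 → cabin 3 (new)  [load 27/39]
  26 → cabin 4 (new)  [load 26/39]
  13 → cabin 4  [load 39/39]
  6 → cabin 2  [load 35/39]
  6 → cabin 3  [load 33/39]
4 cabins opened.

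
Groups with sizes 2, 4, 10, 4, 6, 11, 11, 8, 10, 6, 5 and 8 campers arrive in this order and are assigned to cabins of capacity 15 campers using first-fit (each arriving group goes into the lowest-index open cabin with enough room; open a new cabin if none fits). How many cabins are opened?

7

  2 → cabin 1 (new)  [load 2/15]
  4 → cabin 1  [load 6/15]
  10 → cabin 2 (new)  [load 10/15]
  4 → cabin 1  [load 10/15]
  6 → cabin 3 (new)  [load 6/15]
  11 → cabin 4 (new)  [load 11/15]
  11 → cabin 5 (new)  [load 11/15]
  8 → cabin 3  [load 14/15]
  10 → cabin 6 (new)  [load 10/15]
  6 → cabin 7 (new)  [load 6/15]
  5 → cabin 1  [load 15/15]
  8 → cabin 7  [load 14/15]
7 cabins opened.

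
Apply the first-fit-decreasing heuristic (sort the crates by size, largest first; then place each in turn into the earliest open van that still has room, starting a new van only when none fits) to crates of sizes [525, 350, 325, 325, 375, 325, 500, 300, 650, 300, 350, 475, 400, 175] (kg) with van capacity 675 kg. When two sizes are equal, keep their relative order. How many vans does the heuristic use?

Sorted descending: 650, 525, 500, 475, 400, 375, 350, 350, 325, 325, 325, 300, 300, 175.
  650 → van 1 (new)  [load 650/675]
  525 → van 2 (new)  [load 525/675]
  500 → van 3 (new)  [load 500/675]
  475 → van 4 (new)  [load 475/675]
  400 → van 5 (new)  [load 400/675]
  375 → van 6 (new)  [load 375/675]
  350 → van 7 (new)  [load 350/675]
  350 → van 8 (new)  [load 350/675]
  325 → van 7  [load 675/675]
  325 → van 8  [load 675/675]
  325 → van 9 (new)  [load 325/675]
  300 → van 6  [load 675/675]
  300 → van 9  [load 625/675]
  175 → van 3  [load 675/675]
9 vans opened.

9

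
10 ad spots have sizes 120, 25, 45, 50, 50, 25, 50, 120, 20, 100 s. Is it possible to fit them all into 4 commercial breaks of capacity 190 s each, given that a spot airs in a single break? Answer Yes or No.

A valid assignment using 4 commercial breaks:
  break 1: 120 + 50 + 20 = 190
  break 2: 120 + 50 = 170
  break 3: 100 + 50 + 25 = 175
  break 4: 45 + 25 = 70
Every load is within 190 s, so 4 commercial breaks suffice.

Yes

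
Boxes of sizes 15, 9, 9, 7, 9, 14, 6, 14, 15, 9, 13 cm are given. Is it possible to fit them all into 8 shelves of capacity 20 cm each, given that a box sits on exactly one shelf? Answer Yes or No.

Yes

A valid assignment using 7 shelves:
  shelf 1: 15 = 15
  shelf 2: 15 = 15
  shelf 3: 14 + 6 = 20
  shelf 4: 14 = 14
  shelf 5: 13 + 7 = 20
  shelf 6: 9 + 9 = 18
  shelf 7: 9 + 9 = 18
That uses only 7 ≤ 8, so 8 shelves are enough.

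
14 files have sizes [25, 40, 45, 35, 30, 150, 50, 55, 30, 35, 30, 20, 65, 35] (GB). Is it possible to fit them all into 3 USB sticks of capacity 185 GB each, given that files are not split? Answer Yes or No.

Total = 645 GB; ⌈645/185⌉ = 4.
At least 4 USB sticks are required, but only 3 are allowed.

No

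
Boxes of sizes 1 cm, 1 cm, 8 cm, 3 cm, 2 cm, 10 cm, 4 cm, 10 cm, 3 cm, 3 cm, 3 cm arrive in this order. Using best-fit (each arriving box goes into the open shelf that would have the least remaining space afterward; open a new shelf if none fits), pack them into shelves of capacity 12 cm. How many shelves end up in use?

5

  1 → shelf 1 (new)  [load 1/12]
  1 → shelf 1  [load 2/12]
  8 → shelf 1  [load 10/12]
  3 → shelf 2 (new)  [load 3/12]
  2 → shelf 1  [load 12/12]
  10 → shelf 3 (new)  [load 10/12]
  4 → shelf 2  [load 7/12]
  10 → shelf 4 (new)  [load 10/12]
  3 → shelf 2  [load 10/12]
  3 → shelf 5 (new)  [load 3/12]
  3 → shelf 5  [load 6/12]
5 shelves opened.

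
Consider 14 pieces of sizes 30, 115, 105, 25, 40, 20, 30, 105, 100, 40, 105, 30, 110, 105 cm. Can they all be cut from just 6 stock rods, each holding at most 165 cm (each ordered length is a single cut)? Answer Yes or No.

Total = 960 cm; ⌈960/165⌉ = 6.
7 pieces each exceed half the capacity and cannot share a stock rod, forcing at least 7 stock rods.
At least 7 stock rods are required, but only 6 are allowed.

No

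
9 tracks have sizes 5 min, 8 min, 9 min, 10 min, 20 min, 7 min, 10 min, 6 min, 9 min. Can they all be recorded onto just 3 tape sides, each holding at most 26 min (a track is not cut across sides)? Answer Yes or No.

No

Total = 84 min; ⌈84/26⌉ = 4.
At least 4 tape sides are required, but only 3 are allowed.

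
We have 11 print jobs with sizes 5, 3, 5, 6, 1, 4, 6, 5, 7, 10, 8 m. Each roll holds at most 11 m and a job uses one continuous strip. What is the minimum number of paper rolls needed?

6

Total = 10 + 8 + 7 + 6 + 6 + 5 + 5 + 5 + 4 + 3 + 1 = 60 m.
Lower bound: ⌈60/11⌉ = 6 paper rolls.
A packing using 6 paper rolls:
  roll 1: 10 + 1 = 11
  roll 2: 8 + 3 = 11
  roll 3: 7 + 4 = 11
  roll 4: 6 + 5 = 11
  roll 5: 6 + 5 = 11
  roll 6: 5 = 5
This matches the lower bound, so 6 is optimal.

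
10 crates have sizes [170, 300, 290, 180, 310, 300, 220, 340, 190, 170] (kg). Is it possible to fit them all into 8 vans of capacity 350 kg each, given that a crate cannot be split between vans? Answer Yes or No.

No

Total = 2470 kg; ⌈2470/350⌉ = 8.
The bound of 8 does not rule out 8, but exhaustive search shows no assignment into 8 vans of capacity 350 kg exists — the minimum is 9.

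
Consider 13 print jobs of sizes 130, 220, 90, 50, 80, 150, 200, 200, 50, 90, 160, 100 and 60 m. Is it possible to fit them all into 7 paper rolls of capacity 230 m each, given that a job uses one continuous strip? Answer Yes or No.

Total = 1580 m; ⌈1580/230⌉ = 7.
The bound of 7 does not rule out 7, but exhaustive search shows no assignment into 7 paper rolls of capacity 230 m exists — the minimum is 8.

No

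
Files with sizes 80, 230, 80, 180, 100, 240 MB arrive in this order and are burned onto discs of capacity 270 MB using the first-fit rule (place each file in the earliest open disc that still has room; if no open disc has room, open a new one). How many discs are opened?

  80 → disc 1 (new)  [load 80/270]
  230 → disc 2 (new)  [load 230/270]
  80 → disc 1  [load 160/270]
  180 → disc 3 (new)  [load 180/270]
  100 → disc 1  [load 260/270]
  240 → disc 4 (new)  [load 240/270]
4 discs opened.

4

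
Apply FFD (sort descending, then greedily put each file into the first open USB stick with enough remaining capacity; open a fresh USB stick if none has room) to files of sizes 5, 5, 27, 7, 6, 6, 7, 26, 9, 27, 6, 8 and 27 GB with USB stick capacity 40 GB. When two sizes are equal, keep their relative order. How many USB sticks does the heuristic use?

5

Sorted descending: 27, 27, 27, 26, 9, 8, 7, 7, 6, 6, 6, 5, 5.
  27 → USB stick 1 (new)  [load 27/40]
  27 → USB stick 2 (new)  [load 27/40]
  27 → USB stick 3 (new)  [load 27/40]
  26 → USB stick 4 (new)  [load 26/40]
  9 → USB stick 1  [load 36/40]
  8 → USB stick 2  [load 35/40]
  7 → USB stick 3  [load 34/40]
  7 → USB stick 4  [load 33/40]
  6 → USB stick 3  [load 40/40]
  6 → USB stick 4  [load 39/40]
  6 → USB stick 5 (new)  [load 6/40]
  5 → USB stick 2  [load 40/40]
  5 → USB stick 5  [load 11/40]
5 USB sticks opened.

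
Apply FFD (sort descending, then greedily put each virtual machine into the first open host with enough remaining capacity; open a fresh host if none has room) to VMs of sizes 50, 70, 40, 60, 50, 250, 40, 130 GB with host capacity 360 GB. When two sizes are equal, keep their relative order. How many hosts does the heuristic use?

Sorted descending: 250, 130, 70, 60, 50, 50, 40, 40.
  250 → host 1 (new)  [load 250/360]
  130 → host 2 (new)  [load 130/360]
  70 → host 1  [load 320/360]
  60 → host 2  [load 190/360]
  50 → host 2  [load 240/360]
  50 → host 2  [load 290/360]
  40 → host 1  [load 360/360]
  40 → host 2  [load 330/360]
2 hosts opened.

2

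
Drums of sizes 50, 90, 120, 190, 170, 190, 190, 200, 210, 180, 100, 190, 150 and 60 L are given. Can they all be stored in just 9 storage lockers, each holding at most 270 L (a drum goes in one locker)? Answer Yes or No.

A valid assignment using 9 storage lockers:
  locker 1: 210 + 60 = 270
  locker 2: 200 + 50 = 250
  locker 3: 190 = 190
  locker 4: 190 = 190
  locker 5: 190 = 190
  locker 6: 190 = 190
  locker 7: 180 + 90 = 270
  locker 8: 170 + 100 = 270
  locker 9: 150 + 120 = 270
Every load is within 270 L, so 9 storage lockers suffice.

Yes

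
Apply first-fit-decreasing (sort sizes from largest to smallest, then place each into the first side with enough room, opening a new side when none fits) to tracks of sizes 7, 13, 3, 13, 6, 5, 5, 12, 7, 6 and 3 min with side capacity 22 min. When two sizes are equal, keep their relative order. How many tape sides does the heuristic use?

Sorted descending: 13, 13, 12, 7, 7, 6, 6, 5, 5, 3, 3.
  13 → side 1 (new)  [load 13/22]
  13 → side 2 (new)  [load 13/22]
  12 → side 3 (new)  [load 12/22]
  7 → side 1  [load 20/22]
  7 → side 2  [load 20/22]
  6 → side 3  [load 18/22]
  6 → side 4 (new)  [load 6/22]
  5 → side 4  [load 11/22]
  5 → side 4  [load 16/22]
  3 → side 3  [load 21/22]
  3 → side 4  [load 19/22]
4 tape sides opened.

4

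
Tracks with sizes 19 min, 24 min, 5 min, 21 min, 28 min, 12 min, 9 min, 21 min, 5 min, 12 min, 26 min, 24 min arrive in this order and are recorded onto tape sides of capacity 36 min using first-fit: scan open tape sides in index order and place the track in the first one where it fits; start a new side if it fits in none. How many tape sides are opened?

  19 → side 1 (new)  [load 19/36]
  24 → side 2 (new)  [load 24/36]
  5 → side 1  [load 24/36]
  21 → side 3 (new)  [load 21/36]
  28 → side 4 (new)  [load 28/36]
  12 → side 1  [load 36/36]
  9 → side 2  [load 33/36]
  21 → side 5 (new)  [load 21/36]
  5 → side 3  [load 26/36]
  12 → side 5  [load 33/36]
  26 → side 6 (new)  [load 26/36]
  24 → side 7 (new)  [load 24/36]
7 tape sides opened.

7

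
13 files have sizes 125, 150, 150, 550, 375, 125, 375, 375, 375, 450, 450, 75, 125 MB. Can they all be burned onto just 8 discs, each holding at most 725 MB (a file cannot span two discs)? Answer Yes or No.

Yes

A valid assignment using 7 discs:
  disc 1: 550 + 150 = 700
  disc 2: 450 + 150 + 125 = 725
  disc 3: 450 + 125 + 125 = 700
  disc 4: 375 + 75 = 450
  disc 5: 375 = 375
  disc 6: 375 = 375
  disc 7: 375 = 375
That uses only 7 ≤ 8, so 8 discs are enough.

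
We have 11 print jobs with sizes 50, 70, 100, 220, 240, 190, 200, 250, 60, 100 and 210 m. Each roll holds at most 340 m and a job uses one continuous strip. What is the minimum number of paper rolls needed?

6

Total = 250 + 240 + 220 + 210 + 200 + 190 + 100 + 100 + 70 + 60 + 50 = 1690 m.
Lower bound: ⌈1690/340⌉ = 5 paper rolls.
Also, 6 print jobs each exceed 170 m, and no two of those can share a roll, so at least 6 paper rolls are needed.
A packing using 6 paper rolls:
  roll 1: 250 + 70 = 320
  roll 2: 240 + 100 = 340
  roll 3: 220 + 100 = 320
  roll 4: 210 + 60 + 50 = 320
  roll 5: 200 = 200
  roll 6: 190 = 190
This matches the lower bound, so 6 is optimal.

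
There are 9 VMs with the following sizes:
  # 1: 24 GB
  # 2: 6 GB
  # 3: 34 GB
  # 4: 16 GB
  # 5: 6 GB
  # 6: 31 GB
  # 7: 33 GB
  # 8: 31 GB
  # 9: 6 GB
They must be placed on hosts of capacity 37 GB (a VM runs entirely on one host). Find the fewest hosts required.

6

Total = 34 + 33 + 31 + 31 + 24 + 16 + 6 + 6 + 6 = 187 GB.
Lower bound: ⌈187/37⌉ = 6 hosts.
A packing using 6 hosts:
  host 1: 34 = 34
  host 2: 33 = 33
  host 3: 31 + 6 = 37
  host 4: 31 + 6 = 37
  host 5: 24 + 6 = 30
  host 6: 16 = 16
This matches the lower bound, so 6 is optimal.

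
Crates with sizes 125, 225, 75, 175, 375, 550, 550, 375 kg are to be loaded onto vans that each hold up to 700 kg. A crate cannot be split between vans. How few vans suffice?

Total = 550 + 550 + 375 + 375 + 225 + 175 + 125 + 75 = 2450 kg.
Lower bound: ⌈2450/700⌉ = 4 vans.
A packing using 4 vans:
  van 1: 550 + 125 = 675
  van 2: 550 + 75 = 625
  van 3: 375 + 225 = 600
  van 4: 375 + 175 = 550
This matches the lower bound, so 4 is optimal.

4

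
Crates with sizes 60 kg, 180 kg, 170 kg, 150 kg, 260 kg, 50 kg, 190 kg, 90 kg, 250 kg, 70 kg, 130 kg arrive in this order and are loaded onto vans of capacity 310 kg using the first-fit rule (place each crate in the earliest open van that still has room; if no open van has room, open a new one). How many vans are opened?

7

  60 → van 1 (new)  [load 60/310]
  180 → van 1  [load 240/310]
  170 → van 2 (new)  [load 170/310]
  150 → van 3 (new)  [load 150/310]
  260 → van 4 (new)  [load 260/310]
  50 → van 1  [load 290/310]
  190 → van 5 (new)  [load 190/310]
  90 → van 2  [load 260/310]
  250 → van 6 (new)  [load 250/310]
  70 → van 3  [load 220/310]
  130 → van 7 (new)  [load 130/310]
7 vans opened.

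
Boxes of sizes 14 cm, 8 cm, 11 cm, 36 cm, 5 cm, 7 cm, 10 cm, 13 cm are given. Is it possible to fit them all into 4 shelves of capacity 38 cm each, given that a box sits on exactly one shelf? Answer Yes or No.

Yes

A valid assignment using 3 shelves:
  shelf 1: 36 = 36
  shelf 2: 14 + 13 + 11 = 38
  shelf 3: 10 + 8 + 7 + 5 = 30
That uses only 3 ≤ 4, so 4 shelves are enough.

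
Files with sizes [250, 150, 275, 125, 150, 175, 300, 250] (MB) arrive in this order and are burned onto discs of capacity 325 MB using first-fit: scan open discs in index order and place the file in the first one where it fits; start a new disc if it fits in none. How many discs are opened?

6

  250 → disc 1 (new)  [load 250/325]
  150 → disc 2 (new)  [load 150/325]
  275 → disc 3 (new)  [load 275/325]
  125 → disc 2  [load 275/325]
  150 → disc 4 (new)  [load 150/325]
  175 → disc 4  [load 325/325]
  300 → disc 5 (new)  [load 300/325]
  250 → disc 6 (new)  [load 250/325]
6 discs opened.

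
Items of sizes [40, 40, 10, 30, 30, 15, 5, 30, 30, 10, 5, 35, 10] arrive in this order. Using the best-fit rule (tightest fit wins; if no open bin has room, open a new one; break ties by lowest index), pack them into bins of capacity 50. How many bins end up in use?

  40 → bin 1 (new)  [load 40/50]
  40 → bin 2 (new)  [load 40/50]
  10 → bin 1  [load 50/50]
  30 → bin 3 (new)  [load 30/50]
  30 → bin 4 (new)  [load 30/50]
  15 → bin 3  [load 45/50]
  5 → bin 3  [load 50/50]
  30 → bin 5 (new)  [load 30/50]
  30 → bin 6 (new)  [load 30/50]
  10 → bin 2  [load 50/50]
  5 → bin 4  [load 35/50]
  35 → bin 7 (new)  [load 35/50]
  10 → bin 4  [load 45/50]
7 bins opened.

7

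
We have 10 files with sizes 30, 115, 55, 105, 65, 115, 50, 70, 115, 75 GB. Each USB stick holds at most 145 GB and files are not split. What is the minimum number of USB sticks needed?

7

Total = 115 + 115 + 115 + 105 + 75 + 70 + 65 + 55 + 50 + 30 = 795 GB.
Lower bound: ⌈795/145⌉ = 6 USB sticks.
A packing using 7 USB sticks:
  USB stick 1: 115 + 30 = 145
  USB stick 2: 115 = 115
  USB stick 3: 115 = 115
  USB stick 4: 105 = 105
  USB stick 5: 75 + 70 = 145
  USB stick 6: 65 + 55 = 120
  USB stick 7: 50 = 50
No arrangement into 6 USB sticks stays within capacity, so 7 is optimal.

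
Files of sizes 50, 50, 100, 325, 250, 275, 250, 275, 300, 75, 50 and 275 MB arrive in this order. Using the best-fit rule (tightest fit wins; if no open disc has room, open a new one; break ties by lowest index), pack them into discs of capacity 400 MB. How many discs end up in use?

8

  50 → disc 1 (new)  [load 50/400]
  50 → disc 1  [load 100/400]
  100 → disc 1  [load 200/400]
  325 → disc 2 (new)  [load 325/400]
  250 → disc 3 (new)  [load 250/400]
  275 → disc 4 (new)  [load 275/400]
  250 → disc 5 (new)  [load 250/400]
  275 → disc 6 (new)  [load 275/400]
  300 → disc 7 (new)  [load 300/400]
  75 → disc 2  [load 400/400]
  50 → disc 7  [load 350/400]
  275 → disc 8 (new)  [load 275/400]
8 discs opened.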